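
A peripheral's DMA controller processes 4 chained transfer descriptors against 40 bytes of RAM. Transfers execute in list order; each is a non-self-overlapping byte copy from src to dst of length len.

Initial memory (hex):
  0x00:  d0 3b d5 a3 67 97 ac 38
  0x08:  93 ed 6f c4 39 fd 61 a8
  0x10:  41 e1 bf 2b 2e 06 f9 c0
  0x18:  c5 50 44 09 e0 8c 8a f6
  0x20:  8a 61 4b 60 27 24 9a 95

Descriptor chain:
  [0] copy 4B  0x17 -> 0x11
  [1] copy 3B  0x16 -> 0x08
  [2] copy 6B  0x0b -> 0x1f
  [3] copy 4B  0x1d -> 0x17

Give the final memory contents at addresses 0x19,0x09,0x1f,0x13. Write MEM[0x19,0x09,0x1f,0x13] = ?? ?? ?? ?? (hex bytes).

MEM[0x19,0x09,0x1f,0x13] = c4 c0 c4 50

#0 dst[0x11+4] := {0xc0,0xc5,0x50,0x44}
#1 dst[0x08+3] := {0xf9,0xc0,0xc5}
#2 dst[0x1f+6] := {0xc4,0x39,0xfd,0x61,0xa8,0x41}
#3 dst[0x17+4] := {0x8c,0x8a,0xc4,0x39}
query mem[0x19]=0xc4, mem[0x09]=0xc0, mem[0x1f]=0xc4, mem[0x13]=0x50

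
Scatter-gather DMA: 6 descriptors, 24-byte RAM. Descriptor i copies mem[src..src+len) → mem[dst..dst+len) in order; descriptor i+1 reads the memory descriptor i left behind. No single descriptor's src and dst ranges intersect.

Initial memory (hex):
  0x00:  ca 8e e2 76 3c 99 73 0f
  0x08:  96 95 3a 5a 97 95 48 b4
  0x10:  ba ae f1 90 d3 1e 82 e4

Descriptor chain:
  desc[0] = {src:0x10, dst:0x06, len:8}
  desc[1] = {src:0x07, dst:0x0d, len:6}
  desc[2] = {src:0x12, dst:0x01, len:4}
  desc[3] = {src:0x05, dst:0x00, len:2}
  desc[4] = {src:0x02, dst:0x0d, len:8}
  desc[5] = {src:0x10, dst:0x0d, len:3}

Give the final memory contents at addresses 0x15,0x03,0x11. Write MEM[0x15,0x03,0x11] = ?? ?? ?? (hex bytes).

MEM[0x15,0x03,0x11] = 1e d3 ba

#0 dst[0x06+8] := {0xba,0xae,0xf1,0x90,0xd3,0x1e,0x82,0xe4}
#1 dst[0x0d+6] := {0xae,0xf1,0x90,0xd3,0x1e,0x82}
#2 dst[0x01+4] := {0x82,0x90,0xd3,0x1e}
#3 dst[0x00+2] := {0x99,0xba}
#4 dst[0x0d+8] := {0x90,0xd3,0x1e,0x99,0xba,0xae,0xf1,0x90}
#5 dst[0x0d+3] := {0x99,0xba,0xae}
query mem[0x15]=0x1e, mem[0x03]=0xd3, mem[0x11]=0xba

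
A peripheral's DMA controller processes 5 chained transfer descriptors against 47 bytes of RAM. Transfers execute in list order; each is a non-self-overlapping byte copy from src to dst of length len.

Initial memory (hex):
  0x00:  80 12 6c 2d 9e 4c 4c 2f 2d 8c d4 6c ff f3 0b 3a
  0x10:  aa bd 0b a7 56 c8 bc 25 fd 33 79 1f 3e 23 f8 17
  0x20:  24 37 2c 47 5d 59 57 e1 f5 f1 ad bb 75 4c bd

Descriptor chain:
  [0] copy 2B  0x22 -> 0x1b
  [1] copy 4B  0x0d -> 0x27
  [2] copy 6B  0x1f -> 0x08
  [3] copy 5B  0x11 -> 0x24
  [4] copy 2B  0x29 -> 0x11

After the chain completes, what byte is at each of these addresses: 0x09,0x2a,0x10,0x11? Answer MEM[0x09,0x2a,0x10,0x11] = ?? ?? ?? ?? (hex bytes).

[0] 0x22->0x1b len=2 : 2c 47
[1] 0x0d->0x27 len=4 : f3 0b 3a aa
[2] 0x1f->0x08 len=6 : 17 24 37 2c 47 5d
[3] 0x11->0x24 len=5 : bd 0b a7 56 c8
[4] 0x29->0x11 len=2 : 3a aa
query mem[0x09]=0x24, mem[0x2a]=0xaa, mem[0x10]=0xaa, mem[0x11]=0x3a

MEM[0x09,0x2a,0x10,0x11] = 24 aa aa 3a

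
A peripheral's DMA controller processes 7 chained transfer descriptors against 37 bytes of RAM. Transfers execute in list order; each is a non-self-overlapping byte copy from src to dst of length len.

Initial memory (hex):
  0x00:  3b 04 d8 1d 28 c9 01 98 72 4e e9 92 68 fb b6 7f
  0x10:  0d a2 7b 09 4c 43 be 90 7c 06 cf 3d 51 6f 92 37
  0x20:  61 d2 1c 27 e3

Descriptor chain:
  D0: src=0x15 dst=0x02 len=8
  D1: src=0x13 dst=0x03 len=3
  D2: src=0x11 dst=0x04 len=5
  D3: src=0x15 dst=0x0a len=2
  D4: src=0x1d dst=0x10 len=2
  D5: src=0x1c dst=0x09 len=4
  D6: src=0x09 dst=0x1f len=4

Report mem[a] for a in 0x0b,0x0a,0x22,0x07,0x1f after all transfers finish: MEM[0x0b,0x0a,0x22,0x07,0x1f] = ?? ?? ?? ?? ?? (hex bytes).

  after D0: wrote 8B at 0x02 = 43be907c06cf3d51
  after D1: wrote 3B at 0x03 = 094c43
  after D2: wrote 5B at 0x04 = a27b094c43
  after D3: wrote 2B at 0x0a = 43be
  after D4: wrote 2B at 0x10 = 6f92
  after D5: wrote 4B at 0x09 = 516f9237
  after D6: wrote 4B at 0x1f = 516f9237
query mem[0x0b]=0x92, mem[0x0a]=0x6f, mem[0x22]=0x37, mem[0x07]=0x4c, mem[0x1f]=0x51

MEM[0x0b,0x0a,0x22,0x07,0x1f] = 92 6f 37 4c 51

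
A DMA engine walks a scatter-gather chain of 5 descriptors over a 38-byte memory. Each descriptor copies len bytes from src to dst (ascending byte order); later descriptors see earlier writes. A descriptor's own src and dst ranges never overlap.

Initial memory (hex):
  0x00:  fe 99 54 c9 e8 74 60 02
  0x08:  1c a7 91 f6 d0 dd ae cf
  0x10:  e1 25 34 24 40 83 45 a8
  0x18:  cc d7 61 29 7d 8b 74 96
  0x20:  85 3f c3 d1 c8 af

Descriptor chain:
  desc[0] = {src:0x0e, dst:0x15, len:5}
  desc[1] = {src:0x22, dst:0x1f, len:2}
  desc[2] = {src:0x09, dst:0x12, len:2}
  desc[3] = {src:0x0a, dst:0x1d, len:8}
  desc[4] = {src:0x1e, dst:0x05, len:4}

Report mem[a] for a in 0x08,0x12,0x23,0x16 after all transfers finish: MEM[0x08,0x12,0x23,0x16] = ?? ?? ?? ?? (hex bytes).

MEM[0x08,0x12,0x23,0x16] = ae a7 e1 cf

  after D0: wrote 5B at 0x15 = aecfe12534
  after D1: wrote 2B at 0x1f = c3d1
  after D2: wrote 2B at 0x12 = a791
  after D3: wrote 8B at 0x1d = 91f6d0ddaecfe125
  after D4: wrote 4B at 0x05 = f6d0ddae
query mem[0x08]=0xae, mem[0x12]=0xa7, mem[0x23]=0xe1, mem[0x16]=0xcf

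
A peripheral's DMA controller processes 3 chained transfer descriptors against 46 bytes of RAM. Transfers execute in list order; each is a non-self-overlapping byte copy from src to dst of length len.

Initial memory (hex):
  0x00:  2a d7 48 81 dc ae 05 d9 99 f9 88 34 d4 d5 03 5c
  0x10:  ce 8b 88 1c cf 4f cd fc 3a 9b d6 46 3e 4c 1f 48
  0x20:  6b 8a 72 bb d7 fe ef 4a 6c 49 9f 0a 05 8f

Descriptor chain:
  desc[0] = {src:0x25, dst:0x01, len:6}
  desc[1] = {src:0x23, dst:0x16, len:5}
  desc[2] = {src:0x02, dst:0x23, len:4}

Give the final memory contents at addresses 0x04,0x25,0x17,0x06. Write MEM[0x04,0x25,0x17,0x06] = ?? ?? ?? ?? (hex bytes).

MEM[0x04,0x25,0x17,0x06] = 6c 6c d7 9f

[0] 0x25->0x01 len=6 : fe ef 4a 6c 49 9f
[1] 0x23->0x16 len=5 : bb d7 fe ef 4a
[2] 0x02->0x23 len=4 : ef 4a 6c 49
query mem[0x04]=0x6c, mem[0x25]=0x6c, mem[0x17]=0xd7, mem[0x06]=0x9f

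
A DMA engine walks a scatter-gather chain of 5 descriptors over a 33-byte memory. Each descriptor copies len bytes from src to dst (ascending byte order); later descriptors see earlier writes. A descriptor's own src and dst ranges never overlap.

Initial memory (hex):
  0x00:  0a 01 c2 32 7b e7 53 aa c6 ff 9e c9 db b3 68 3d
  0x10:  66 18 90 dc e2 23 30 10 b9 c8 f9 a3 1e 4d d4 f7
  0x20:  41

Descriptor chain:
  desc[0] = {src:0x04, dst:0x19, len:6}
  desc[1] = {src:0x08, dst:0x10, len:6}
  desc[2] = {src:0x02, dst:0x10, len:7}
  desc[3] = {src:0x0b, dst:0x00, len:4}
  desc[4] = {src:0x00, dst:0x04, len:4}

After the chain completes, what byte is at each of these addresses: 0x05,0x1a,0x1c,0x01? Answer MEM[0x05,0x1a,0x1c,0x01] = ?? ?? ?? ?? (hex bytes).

MEM[0x05,0x1a,0x1c,0x01] = db e7 aa db

  after D0: wrote 6B at 0x19 = 7be753aac6ff
  after D1: wrote 6B at 0x10 = c6ff9ec9dbb3
  after D2: wrote 7B at 0x10 = c2327be753aac6
  after D3: wrote 4B at 0x00 = c9dbb368
  after D4: wrote 4B at 0x04 = c9dbb368
query mem[0x05]=0xdb, mem[0x1a]=0xe7, mem[0x1c]=0xaa, mem[0x01]=0xdb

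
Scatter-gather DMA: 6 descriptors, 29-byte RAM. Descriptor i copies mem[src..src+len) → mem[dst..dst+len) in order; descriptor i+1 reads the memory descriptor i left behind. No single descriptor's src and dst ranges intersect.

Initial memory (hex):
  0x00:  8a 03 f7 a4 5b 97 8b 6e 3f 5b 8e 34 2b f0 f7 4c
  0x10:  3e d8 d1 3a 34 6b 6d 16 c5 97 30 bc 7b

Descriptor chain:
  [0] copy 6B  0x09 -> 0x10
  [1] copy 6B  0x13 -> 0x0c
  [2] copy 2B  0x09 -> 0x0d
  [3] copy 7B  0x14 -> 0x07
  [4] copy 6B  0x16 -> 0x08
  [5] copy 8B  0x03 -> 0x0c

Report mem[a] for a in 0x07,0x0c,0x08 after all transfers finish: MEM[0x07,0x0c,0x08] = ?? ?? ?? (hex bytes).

[0] 0x09->0x10 len=6 : 5b 8e 34 2b f0 f7
[1] 0x13->0x0c len=6 : 2b f0 f7 6d 16 c5
[2] 0x09->0x0d len=2 : 5b 8e
[3] 0x14->0x07 len=7 : f0 f7 6d 16 c5 97 30
[4] 0x16->0x08 len=6 : 6d 16 c5 97 30 bc
[5] 0x03->0x0c len=8 : a4 5b 97 8b f0 6d 16 c5
query mem[0x07]=0xf0, mem[0x0c]=0xa4, mem[0x08]=0x6d

MEM[0x07,0x0c,0x08] = f0 a4 6d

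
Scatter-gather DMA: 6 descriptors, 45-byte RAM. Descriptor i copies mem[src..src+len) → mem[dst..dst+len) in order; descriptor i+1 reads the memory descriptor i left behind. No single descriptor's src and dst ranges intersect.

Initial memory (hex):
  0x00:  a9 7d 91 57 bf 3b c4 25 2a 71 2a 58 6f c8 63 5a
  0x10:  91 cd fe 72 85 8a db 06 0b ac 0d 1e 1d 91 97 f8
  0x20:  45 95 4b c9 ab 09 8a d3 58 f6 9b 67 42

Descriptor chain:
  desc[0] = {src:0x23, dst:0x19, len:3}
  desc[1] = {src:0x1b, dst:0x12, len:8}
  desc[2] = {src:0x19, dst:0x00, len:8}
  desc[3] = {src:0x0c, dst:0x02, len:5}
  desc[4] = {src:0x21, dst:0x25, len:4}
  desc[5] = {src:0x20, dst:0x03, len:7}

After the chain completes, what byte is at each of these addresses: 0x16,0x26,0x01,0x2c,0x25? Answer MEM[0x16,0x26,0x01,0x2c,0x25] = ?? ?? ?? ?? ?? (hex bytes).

MEM[0x16,0x26,0x01,0x2c,0x25] = f8 4b ab 42 95

D0: mem[0x19..0x1b] <- [c9 ab 09]
D1: mem[0x12..0x19] <- [09 1d 91 97 f8 45 95 4b]
D2: mem[0x00..0x07] <- [4b ab 09 1d 91 97 f8 45]
D3: mem[0x02..0x06] <- [6f c8 63 5a 91]
D4: mem[0x25..0x28] <- [95 4b c9 ab]
D5: mem[0x03..0x09] <- [45 95 4b c9 ab 95 4b]
query mem[0x16]=0xf8, mem[0x26]=0x4b, mem[0x01]=0xab, mem[0x2c]=0x42, mem[0x25]=0x95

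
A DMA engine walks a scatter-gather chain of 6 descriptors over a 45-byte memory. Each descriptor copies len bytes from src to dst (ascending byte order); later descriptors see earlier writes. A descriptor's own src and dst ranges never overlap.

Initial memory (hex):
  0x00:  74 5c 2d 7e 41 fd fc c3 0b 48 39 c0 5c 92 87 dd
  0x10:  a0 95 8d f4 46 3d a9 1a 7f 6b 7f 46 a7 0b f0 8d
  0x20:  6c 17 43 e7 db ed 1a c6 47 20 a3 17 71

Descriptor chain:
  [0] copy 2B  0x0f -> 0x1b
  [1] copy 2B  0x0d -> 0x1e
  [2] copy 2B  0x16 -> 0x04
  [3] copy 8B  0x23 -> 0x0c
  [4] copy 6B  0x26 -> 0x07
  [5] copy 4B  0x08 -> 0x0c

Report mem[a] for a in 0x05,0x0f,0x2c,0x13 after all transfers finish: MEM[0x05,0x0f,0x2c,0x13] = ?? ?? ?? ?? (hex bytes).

D0: mem[0x1b..0x1c] <- [dd a0]
D1: mem[0x1e..0x1f] <- [92 87]
D2: mem[0x04..0x05] <- [a9 1a]
D3: mem[0x0c..0x13] <- [e7 db ed 1a c6 47 20 a3]
D4: mem[0x07..0x0c] <- [1a c6 47 20 a3 17]
D5: mem[0x0c..0x0f] <- [c6 47 20 a3]
query mem[0x05]=0x1a, mem[0x0f]=0xa3, mem[0x2c]=0x71, mem[0x13]=0xa3

MEM[0x05,0x0f,0x2c,0x13] = 1a a3 71 a3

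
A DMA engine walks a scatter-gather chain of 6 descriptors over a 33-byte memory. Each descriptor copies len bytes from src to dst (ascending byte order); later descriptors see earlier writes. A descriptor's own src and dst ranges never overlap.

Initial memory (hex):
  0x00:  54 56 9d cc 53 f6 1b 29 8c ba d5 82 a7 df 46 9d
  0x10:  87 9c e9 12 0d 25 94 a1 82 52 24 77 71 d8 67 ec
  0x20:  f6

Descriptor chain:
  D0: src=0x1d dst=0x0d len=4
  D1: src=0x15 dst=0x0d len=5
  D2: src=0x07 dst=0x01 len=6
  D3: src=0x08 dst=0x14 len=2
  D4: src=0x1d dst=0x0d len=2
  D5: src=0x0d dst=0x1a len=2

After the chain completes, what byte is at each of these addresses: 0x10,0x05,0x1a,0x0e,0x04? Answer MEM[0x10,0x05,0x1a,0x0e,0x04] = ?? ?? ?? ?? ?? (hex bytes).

[0] 0x1d->0x0d len=4 : d8 67 ec f6
[1] 0x15->0x0d len=5 : 25 94 a1 82 52
[2] 0x07->0x01 len=6 : 29 8c ba d5 82 a7
[3] 0x08->0x14 len=2 : 8c ba
[4] 0x1d->0x0d len=2 : d8 67
[5] 0x0d->0x1a len=2 : d8 67
query mem[0x10]=0x82, mem[0x05]=0x82, mem[0x1a]=0xd8, mem[0x0e]=0x67, mem[0x04]=0xd5

MEM[0x10,0x05,0x1a,0x0e,0x04] = 82 82 d8 67 d5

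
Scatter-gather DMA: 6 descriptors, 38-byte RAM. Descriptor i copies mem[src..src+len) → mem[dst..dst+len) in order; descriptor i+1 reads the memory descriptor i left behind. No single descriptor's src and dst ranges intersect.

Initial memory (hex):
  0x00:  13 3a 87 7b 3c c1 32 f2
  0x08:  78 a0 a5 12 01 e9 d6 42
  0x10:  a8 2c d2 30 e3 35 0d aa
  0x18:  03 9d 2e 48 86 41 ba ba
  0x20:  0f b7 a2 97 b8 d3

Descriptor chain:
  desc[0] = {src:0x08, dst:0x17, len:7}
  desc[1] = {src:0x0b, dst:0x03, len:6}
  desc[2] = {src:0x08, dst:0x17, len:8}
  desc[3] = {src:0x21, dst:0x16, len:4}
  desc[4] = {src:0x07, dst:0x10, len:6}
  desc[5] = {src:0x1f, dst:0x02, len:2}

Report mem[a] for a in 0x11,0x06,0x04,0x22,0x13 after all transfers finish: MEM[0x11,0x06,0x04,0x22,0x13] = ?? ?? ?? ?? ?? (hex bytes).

[0] 0x08->0x17 len=7 : 78 a0 a5 12 01 e9 d6
[1] 0x0b->0x03 len=6 : 12 01 e9 d6 42 a8
[2] 0x08->0x17 len=8 : a8 a0 a5 12 01 e9 d6 42
[3] 0x21->0x16 len=4 : b7 a2 97 b8
[4] 0x07->0x10 len=6 : 42 a8 a0 a5 12 01
[5] 0x1f->0x02 len=2 : ba 0f
query mem[0x11]=0xa8, mem[0x06]=0xd6, mem[0x04]=0x01, mem[0x22]=0xa2, mem[0x13]=0xa5

MEM[0x11,0x06,0x04,0x22,0x13] = a8 d6 01 a2 a5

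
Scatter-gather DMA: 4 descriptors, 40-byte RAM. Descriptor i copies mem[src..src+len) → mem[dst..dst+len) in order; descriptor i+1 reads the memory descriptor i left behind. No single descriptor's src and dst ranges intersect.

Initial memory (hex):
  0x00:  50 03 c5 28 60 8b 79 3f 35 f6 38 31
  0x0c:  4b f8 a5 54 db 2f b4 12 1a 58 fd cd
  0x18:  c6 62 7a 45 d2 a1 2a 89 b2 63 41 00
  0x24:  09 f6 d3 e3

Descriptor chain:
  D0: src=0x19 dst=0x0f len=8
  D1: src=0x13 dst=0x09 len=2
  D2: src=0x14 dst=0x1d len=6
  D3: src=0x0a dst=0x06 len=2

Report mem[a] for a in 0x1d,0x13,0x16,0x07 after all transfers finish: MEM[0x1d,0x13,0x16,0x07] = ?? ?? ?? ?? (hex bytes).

MEM[0x1d,0x13,0x16,0x07] = 2a a1 b2 31

  after D0: wrote 8B at 0x0f = 627a45d2a12a89b2
  after D1: wrote 2B at 0x09 = a12a
  after D2: wrote 6B at 0x1d = 2a89b2cdc662
  after D3: wrote 2B at 0x06 = 2a31
query mem[0x1d]=0x2a, mem[0x13]=0xa1, mem[0x16]=0xb2, mem[0x07]=0x31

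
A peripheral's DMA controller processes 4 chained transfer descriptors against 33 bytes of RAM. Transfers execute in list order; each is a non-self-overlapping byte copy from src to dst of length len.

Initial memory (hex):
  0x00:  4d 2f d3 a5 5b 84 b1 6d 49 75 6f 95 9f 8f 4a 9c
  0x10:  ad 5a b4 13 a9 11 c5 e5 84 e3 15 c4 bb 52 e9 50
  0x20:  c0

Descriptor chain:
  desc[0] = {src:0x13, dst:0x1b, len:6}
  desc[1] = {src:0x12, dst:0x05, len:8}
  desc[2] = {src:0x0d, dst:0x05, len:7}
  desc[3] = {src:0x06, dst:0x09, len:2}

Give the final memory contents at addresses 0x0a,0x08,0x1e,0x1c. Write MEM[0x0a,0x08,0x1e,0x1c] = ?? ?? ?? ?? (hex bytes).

  after D0: wrote 6B at 0x1b = 13a911c5e584
  after D1: wrote 8B at 0x05 = b413a911c5e584e3
  after D2: wrote 7B at 0x05 = 8f4a9cad5ab413
  after D3: wrote 2B at 0x09 = 4a9c
query mem[0x0a]=0x9c, mem[0x08]=0xad, mem[0x1e]=0xc5, mem[0x1c]=0xa9

MEM[0x0a,0x08,0x1e,0x1c] = 9c ad c5 a9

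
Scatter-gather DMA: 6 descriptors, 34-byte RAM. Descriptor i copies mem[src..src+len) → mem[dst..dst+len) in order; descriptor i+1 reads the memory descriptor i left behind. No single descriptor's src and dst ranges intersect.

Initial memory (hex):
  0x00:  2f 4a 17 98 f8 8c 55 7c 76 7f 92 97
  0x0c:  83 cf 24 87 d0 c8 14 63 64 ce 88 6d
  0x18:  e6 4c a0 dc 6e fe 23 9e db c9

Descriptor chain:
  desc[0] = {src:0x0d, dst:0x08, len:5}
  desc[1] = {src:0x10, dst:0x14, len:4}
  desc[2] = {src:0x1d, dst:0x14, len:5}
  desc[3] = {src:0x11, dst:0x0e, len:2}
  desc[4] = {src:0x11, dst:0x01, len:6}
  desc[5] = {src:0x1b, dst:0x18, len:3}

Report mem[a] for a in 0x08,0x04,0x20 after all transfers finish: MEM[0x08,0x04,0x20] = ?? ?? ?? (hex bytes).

MEM[0x08,0x04,0x20] = cf fe db

D0: mem[0x08..0x0c] <- [cf 24 87 d0 c8]
D1: mem[0x14..0x17] <- [d0 c8 14 63]
D2: mem[0x14..0x18] <- [fe 23 9e db c9]
D3: mem[0x0e..0x0f] <- [c8 14]
D4: mem[0x01..0x06] <- [c8 14 63 fe 23 9e]
D5: mem[0x18..0x1a] <- [dc 6e fe]
query mem[0x08]=0xcf, mem[0x04]=0xfe, mem[0x20]=0xdb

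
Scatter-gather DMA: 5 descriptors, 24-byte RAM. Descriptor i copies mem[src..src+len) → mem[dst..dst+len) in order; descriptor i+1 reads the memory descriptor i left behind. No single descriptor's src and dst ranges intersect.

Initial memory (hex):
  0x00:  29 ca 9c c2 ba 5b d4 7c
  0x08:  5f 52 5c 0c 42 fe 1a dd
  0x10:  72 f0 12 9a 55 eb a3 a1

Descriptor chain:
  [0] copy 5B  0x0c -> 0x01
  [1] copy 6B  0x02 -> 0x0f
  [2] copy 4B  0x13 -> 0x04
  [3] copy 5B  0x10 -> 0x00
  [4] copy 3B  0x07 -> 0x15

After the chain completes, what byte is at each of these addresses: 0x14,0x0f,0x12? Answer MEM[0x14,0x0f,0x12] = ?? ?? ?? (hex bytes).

[0] 0x0c->0x01 len=5 : 42 fe 1a dd 72
[1] 0x02->0x0f len=6 : fe 1a dd 72 d4 7c
[2] 0x13->0x04 len=4 : d4 7c eb a3
[3] 0x10->0x00 len=5 : 1a dd 72 d4 7c
[4] 0x07->0x15 len=3 : a3 5f 52
query mem[0x14]=0x7c, mem[0x0f]=0xfe, mem[0x12]=0x72

MEM[0x14,0x0f,0x12] = 7c fe 72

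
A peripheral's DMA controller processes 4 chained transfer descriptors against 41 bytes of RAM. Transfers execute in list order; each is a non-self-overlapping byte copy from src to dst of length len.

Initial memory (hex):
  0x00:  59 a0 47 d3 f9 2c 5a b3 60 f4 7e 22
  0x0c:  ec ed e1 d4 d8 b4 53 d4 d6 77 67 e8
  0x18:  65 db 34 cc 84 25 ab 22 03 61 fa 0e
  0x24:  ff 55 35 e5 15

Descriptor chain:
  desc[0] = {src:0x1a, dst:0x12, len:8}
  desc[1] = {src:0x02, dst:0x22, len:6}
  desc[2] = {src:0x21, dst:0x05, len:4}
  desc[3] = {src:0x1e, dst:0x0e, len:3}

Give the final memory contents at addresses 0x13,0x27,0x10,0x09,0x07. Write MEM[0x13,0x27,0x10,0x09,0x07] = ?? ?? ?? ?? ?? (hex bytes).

D0: mem[0x12..0x19] <- [34 cc 84 25 ab 22 03 61]
D1: mem[0x22..0x27] <- [47 d3 f9 2c 5a b3]
D2: mem[0x05..0x08] <- [61 47 d3 f9]
D3: mem[0x0e..0x10] <- [ab 22 03]
query mem[0x13]=0xcc, mem[0x27]=0xb3, mem[0x10]=0x03, mem[0x09]=0xf4, mem[0x07]=0xd3

MEM[0x13,0x27,0x10,0x09,0x07] = cc b3 03 f4 d3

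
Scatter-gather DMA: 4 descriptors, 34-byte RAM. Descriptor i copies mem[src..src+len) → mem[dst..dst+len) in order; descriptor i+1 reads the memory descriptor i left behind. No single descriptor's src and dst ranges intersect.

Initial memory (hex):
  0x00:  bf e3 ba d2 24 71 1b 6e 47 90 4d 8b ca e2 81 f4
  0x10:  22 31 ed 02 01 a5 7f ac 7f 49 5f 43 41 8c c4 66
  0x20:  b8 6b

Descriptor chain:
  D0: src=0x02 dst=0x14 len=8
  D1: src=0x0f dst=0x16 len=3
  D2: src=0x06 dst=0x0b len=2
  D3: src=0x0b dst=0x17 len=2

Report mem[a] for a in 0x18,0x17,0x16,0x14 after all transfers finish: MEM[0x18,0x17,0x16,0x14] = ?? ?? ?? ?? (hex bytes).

MEM[0x18,0x17,0x16,0x14] = 6e 1b f4 ba

D0: mem[0x14..0x1b] <- [ba d2 24 71 1b 6e 47 90]
D1: mem[0x16..0x18] <- [f4 22 31]
D2: mem[0x0b..0x0c] <- [1b 6e]
D3: mem[0x17..0x18] <- [1b 6e]
query mem[0x18]=0x6e, mem[0x17]=0x1b, mem[0x16]=0xf4, mem[0x14]=0xba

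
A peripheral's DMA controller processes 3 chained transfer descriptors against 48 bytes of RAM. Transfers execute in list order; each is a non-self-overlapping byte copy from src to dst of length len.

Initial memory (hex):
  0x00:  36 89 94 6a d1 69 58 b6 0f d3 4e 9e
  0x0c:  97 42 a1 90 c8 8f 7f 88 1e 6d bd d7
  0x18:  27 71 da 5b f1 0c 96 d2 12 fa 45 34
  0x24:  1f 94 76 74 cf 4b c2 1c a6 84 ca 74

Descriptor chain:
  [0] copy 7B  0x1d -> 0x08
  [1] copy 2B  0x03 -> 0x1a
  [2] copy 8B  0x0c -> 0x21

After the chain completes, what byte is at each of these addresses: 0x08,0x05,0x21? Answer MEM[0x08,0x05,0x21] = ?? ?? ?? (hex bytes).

[0] 0x1d->0x08 len=7 : 0c 96 d2 12 fa 45 34
[1] 0x03->0x1a len=2 : 6a d1
[2] 0x0c->0x21 len=8 : fa 45 34 90 c8 8f 7f 88
query mem[0x08]=0x0c, mem[0x05]=0x69, mem[0x21]=0xfa

MEM[0x08,0x05,0x21] = 0c 69 fa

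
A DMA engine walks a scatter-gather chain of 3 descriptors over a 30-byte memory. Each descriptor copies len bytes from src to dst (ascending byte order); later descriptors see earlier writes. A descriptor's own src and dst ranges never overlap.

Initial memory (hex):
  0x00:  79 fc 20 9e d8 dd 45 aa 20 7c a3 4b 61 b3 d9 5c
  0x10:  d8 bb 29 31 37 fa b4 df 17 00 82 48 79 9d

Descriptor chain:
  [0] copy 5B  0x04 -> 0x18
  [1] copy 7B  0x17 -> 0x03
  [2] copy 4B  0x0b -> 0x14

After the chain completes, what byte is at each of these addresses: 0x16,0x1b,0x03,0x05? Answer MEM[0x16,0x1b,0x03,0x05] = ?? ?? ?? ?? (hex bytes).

D0: mem[0x18..0x1c] <- [d8 dd 45 aa 20]
D1: mem[0x03..0x09] <- [df d8 dd 45 aa 20 9d]
D2: mem[0x14..0x17] <- [4b 61 b3 d9]
query mem[0x16]=0xb3, mem[0x1b]=0xaa, mem[0x03]=0xdf, mem[0x05]=0xdd

MEM[0x16,0x1b,0x03,0x05] = b3 aa df dd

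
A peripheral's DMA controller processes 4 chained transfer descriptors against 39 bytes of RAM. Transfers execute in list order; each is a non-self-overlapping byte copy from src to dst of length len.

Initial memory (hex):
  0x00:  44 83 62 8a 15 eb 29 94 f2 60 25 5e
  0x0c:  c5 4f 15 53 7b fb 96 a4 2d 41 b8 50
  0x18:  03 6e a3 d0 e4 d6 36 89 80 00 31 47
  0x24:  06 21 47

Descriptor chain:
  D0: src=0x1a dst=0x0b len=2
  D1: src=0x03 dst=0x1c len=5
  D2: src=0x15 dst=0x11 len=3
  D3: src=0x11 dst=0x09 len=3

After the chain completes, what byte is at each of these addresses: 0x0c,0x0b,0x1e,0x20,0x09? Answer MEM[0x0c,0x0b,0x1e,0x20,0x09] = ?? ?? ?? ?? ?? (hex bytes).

#0 dst[0x0b+2] := {0xa3,0xd0}
#1 dst[0x1c+5] := {0x8a,0x15,0xeb,0x29,0x94}
#2 dst[0x11+3] := {0x41,0xb8,0x50}
#3 dst[0x09+3] := {0x41,0xb8,0x50}
query mem[0x0c]=0xd0, mem[0x0b]=0x50, mem[0x1e]=0xeb, mem[0x20]=0x94, mem[0x09]=0x41

MEM[0x0c,0x0b,0x1e,0x20,0x09] = d0 50 eb 94 41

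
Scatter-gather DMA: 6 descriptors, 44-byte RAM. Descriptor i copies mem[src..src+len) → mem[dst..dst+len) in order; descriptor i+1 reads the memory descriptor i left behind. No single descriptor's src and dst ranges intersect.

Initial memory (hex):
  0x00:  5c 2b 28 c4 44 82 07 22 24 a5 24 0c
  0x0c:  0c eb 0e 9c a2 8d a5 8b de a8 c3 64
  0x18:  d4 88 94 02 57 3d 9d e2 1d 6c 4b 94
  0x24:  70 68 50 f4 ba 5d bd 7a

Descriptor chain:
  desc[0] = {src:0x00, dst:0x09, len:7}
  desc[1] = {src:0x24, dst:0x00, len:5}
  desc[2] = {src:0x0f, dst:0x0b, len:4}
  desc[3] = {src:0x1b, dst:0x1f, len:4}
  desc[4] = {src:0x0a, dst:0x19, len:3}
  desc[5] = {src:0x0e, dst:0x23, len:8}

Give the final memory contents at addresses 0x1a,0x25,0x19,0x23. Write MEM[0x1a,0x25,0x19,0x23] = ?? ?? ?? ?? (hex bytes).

MEM[0x1a,0x25,0x19,0x23] = 07 a2 2b a5

D0: mem[0x09..0x0f] <- [5c 2b 28 c4 44 82 07]
D1: mem[0x00..0x04] <- [70 68 50 f4 ba]
D2: mem[0x0b..0x0e] <- [07 a2 8d a5]
D3: mem[0x1f..0x22] <- [02 57 3d 9d]
D4: mem[0x19..0x1b] <- [2b 07 a2]
D5: mem[0x23..0x2a] <- [a5 07 a2 8d a5 8b de a8]
query mem[0x1a]=0x07, mem[0x25]=0xa2, mem[0x19]=0x2b, mem[0x23]=0xa5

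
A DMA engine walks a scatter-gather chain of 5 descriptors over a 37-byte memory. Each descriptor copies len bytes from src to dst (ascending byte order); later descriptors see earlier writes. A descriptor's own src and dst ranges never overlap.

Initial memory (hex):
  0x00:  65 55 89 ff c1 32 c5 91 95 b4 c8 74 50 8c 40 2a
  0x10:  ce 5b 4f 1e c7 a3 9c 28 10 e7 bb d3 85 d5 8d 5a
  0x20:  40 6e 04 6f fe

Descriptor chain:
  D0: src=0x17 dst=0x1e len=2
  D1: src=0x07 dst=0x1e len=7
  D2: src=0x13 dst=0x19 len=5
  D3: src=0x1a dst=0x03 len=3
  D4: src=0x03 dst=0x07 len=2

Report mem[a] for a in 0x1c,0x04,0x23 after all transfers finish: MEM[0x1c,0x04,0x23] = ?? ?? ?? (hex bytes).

  after D0: wrote 2B at 0x1e = 2810
  after D1: wrote 7B at 0x1e = 9195b4c874508c
  after D2: wrote 5B at 0x19 = 1ec7a39c28
  after D3: wrote 3B at 0x03 = c7a39c
  after D4: wrote 2B at 0x07 = c7a3
query mem[0x1c]=0x9c, mem[0x04]=0xa3, mem[0x23]=0x50

MEM[0x1c,0x04,0x23] = 9c a3 50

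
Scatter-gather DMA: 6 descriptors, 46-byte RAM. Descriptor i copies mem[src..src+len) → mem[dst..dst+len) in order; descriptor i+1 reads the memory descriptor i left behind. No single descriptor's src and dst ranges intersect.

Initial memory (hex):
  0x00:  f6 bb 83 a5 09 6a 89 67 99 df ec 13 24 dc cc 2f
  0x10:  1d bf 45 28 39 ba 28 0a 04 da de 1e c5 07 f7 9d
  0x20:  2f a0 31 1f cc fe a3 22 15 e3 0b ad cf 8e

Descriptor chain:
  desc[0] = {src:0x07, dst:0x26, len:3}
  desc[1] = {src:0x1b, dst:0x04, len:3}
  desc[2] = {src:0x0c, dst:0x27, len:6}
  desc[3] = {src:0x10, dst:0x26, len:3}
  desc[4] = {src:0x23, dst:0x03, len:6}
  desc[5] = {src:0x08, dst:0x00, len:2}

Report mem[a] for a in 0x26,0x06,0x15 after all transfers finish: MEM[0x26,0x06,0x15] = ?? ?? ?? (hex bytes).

MEM[0x26,0x06,0x15] = 1d 1d ba

#0 dst[0x26+3] := {0x67,0x99,0xdf}
#1 dst[0x04+3] := {0x1e,0xc5,0x07}
#2 dst[0x27+6] := {0x24,0xdc,0xcc,0x2f,0x1d,0xbf}
#3 dst[0x26+3] := {0x1d,0xbf,0x45}
#4 dst[0x03+6] := {0x1f,0xcc,0xfe,0x1d,0xbf,0x45}
#5 dst[0x00+2] := {0x45,0xdf}
query mem[0x26]=0x1d, mem[0x06]=0x1d, mem[0x15]=0xba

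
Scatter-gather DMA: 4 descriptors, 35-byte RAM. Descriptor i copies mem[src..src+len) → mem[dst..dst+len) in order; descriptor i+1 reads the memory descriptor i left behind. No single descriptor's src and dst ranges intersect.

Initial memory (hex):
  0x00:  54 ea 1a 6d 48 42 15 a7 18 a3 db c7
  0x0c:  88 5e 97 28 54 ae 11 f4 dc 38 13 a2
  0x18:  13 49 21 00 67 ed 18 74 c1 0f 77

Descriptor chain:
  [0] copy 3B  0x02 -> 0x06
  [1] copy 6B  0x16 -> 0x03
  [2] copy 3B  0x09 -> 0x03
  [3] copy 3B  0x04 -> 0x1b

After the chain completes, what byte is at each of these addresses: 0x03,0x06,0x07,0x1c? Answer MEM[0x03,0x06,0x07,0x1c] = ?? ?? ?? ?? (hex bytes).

MEM[0x03,0x06,0x07,0x1c] = a3 49 21 c7

  after D0: wrote 3B at 0x06 = 1a6d48
  after D1: wrote 6B at 0x03 = 13a213492100
  after D2: wrote 3B at 0x03 = a3dbc7
  after D3: wrote 3B at 0x1b = dbc749
query mem[0x03]=0xa3, mem[0x06]=0x49, mem[0x07]=0x21, mem[0x1c]=0xc7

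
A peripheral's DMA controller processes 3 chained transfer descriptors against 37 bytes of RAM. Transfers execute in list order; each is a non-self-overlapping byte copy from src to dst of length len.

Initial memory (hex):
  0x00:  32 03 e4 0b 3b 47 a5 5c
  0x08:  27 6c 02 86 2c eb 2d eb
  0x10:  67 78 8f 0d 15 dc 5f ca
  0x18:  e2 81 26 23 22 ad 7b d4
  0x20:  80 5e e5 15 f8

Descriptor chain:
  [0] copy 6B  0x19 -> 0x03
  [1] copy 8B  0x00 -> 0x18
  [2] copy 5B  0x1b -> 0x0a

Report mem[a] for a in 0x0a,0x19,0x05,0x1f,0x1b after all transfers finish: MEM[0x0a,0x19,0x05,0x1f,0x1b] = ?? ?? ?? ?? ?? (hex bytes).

[0] 0x19->0x03 len=6 : 81 26 23 22 ad 7b
[1] 0x00->0x18 len=8 : 32 03 e4 81 26 23 22 ad
[2] 0x1b->0x0a len=5 : 81 26 23 22 ad
query mem[0x0a]=0x81, mem[0x19]=0x03, mem[0x05]=0x23, mem[0x1f]=0xad, mem[0x1b]=0x81

MEM[0x0a,0x19,0x05,0x1f,0x1b] = 81 03 23 ad 81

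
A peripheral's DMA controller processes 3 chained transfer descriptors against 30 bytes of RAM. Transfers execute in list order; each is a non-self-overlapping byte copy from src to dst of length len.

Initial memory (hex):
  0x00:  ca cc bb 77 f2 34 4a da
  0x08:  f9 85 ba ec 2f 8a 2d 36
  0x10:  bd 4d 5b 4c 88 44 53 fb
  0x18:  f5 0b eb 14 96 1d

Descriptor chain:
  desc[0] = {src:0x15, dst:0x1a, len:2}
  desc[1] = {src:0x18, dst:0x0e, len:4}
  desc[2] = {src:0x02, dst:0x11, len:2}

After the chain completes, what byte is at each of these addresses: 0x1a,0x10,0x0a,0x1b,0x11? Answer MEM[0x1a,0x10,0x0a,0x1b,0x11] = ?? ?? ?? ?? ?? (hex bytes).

MEM[0x1a,0x10,0x0a,0x1b,0x11] = 44 44 ba 53 bb

#0 dst[0x1a+2] := {0x44,0x53}
#1 dst[0x0e+4] := {0xf5,0x0b,0x44,0x53}
#2 dst[0x11+2] := {0xbb,0x77}
query mem[0x1a]=0x44, mem[0x10]=0x44, mem[0x0a]=0xba, mem[0x1b]=0x53, mem[0x11]=0xbb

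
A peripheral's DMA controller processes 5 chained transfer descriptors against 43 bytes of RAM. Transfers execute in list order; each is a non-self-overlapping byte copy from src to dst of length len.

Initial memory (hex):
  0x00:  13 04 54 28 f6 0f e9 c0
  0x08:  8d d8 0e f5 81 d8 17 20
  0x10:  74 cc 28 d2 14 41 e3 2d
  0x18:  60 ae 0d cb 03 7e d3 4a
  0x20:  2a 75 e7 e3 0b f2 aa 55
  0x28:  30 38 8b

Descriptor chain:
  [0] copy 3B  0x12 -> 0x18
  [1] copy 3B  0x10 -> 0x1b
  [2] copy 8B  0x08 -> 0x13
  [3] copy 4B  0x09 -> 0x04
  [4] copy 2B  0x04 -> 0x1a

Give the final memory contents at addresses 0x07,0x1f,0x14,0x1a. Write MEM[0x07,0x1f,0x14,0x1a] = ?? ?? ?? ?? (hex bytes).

#0 dst[0x18+3] := {0x28,0xd2,0x14}
#1 dst[0x1b+3] := {0x74,0xcc,0x28}
#2 dst[0x13+8] := {0x8d,0xd8,0x0e,0xf5,0x81,0xd8,0x17,0x20}
#3 dst[0x04+4] := {0xd8,0x0e,0xf5,0x81}
#4 dst[0x1a+2] := {0xd8,0x0e}
query mem[0x07]=0x81, mem[0x1f]=0x4a, mem[0x14]=0xd8, mem[0x1a]=0xd8

MEM[0x07,0x1f,0x14,0x1a] = 81 4a d8 d8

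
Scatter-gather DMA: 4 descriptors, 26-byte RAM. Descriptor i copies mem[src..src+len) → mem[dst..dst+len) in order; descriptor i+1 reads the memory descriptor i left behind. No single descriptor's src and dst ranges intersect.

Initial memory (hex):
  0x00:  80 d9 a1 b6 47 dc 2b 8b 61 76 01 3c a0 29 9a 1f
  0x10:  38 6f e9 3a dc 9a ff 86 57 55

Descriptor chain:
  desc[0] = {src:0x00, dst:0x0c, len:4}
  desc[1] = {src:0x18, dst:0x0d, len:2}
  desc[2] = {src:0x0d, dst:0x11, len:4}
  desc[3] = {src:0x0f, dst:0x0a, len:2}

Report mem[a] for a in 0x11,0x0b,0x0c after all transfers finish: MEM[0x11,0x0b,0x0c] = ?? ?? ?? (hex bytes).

  after D0: wrote 4B at 0x0c = 80d9a1b6
  after D1: wrote 2B at 0x0d = 5755
  after D2: wrote 4B at 0x11 = 5755b638
  after D3: wrote 2B at 0x0a = b638
query mem[0x11]=0x57, mem[0x0b]=0x38, mem[0x0c]=0x80

MEM[0x11,0x0b,0x0c] = 57 38 80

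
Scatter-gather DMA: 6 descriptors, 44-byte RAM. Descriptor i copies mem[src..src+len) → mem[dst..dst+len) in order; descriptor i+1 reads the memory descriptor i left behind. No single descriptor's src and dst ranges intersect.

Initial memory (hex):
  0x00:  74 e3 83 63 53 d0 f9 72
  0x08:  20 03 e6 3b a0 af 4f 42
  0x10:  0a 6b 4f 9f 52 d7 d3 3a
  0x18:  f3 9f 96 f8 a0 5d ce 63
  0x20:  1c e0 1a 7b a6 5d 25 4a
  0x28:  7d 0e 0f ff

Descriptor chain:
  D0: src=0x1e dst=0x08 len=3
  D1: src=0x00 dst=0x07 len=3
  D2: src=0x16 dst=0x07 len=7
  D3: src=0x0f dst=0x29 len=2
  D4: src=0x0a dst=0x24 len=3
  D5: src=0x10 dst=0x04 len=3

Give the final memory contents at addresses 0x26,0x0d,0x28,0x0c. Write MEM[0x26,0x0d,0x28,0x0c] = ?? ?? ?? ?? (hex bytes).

MEM[0x26,0x0d,0x28,0x0c] = f8 a0 7d f8

  after D0: wrote 3B at 0x08 = ce631c
  after D1: wrote 3B at 0x07 = 74e383
  after D2: wrote 7B at 0x07 = d33af39f96f8a0
  after D3: wrote 2B at 0x29 = 420a
  after D4: wrote 3B at 0x24 = 9f96f8
  after D5: wrote 3B at 0x04 = 0a6b4f
query mem[0x26]=0xf8, mem[0x0d]=0xa0, mem[0x28]=0x7d, mem[0x0c]=0xf8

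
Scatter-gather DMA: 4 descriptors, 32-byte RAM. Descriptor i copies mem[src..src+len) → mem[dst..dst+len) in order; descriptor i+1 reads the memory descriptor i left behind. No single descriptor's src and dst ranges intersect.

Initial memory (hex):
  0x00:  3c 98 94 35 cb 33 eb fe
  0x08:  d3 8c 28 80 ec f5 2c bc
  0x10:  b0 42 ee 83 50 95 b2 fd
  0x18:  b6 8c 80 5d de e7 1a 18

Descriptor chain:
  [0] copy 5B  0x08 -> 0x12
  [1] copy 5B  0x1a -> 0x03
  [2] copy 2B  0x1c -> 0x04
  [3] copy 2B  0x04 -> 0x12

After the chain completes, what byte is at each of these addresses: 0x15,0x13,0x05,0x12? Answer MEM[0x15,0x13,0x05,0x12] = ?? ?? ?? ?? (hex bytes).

[0] 0x08->0x12 len=5 : d3 8c 28 80 ec
[1] 0x1a->0x03 len=5 : 80 5d de e7 1a
[2] 0x1c->0x04 len=2 : de e7
[3] 0x04->0x12 len=2 : de e7
query mem[0x15]=0x80, mem[0x13]=0xe7, mem[0x05]=0xe7, mem[0x12]=0xde

MEM[0x15,0x13,0x05,0x12] = 80 e7 e7 de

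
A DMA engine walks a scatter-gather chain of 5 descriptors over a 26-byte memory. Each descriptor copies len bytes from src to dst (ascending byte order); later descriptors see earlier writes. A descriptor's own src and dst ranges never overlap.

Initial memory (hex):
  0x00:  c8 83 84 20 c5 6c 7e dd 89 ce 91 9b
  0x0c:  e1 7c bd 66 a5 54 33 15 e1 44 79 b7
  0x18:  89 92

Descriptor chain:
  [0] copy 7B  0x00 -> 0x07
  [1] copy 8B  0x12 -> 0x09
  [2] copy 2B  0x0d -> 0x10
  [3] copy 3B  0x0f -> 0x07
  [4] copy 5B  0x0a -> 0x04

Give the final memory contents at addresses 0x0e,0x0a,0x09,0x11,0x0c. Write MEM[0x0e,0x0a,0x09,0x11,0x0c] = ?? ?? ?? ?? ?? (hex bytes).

MEM[0x0e,0x0a,0x09,0x11,0x0c] = b7 15 b7 b7 44

  after D0: wrote 7B at 0x07 = c8838420c56c7e
  after D1: wrote 8B at 0x09 = 3315e14479b78992
  after D2: wrote 2B at 0x10 = 79b7
  after D3: wrote 3B at 0x07 = 8979b7
  after D4: wrote 5B at 0x04 = 15e14479b7
query mem[0x0e]=0xb7, mem[0x0a]=0x15, mem[0x09]=0xb7, mem[0x11]=0xb7, mem[0x0c]=0x44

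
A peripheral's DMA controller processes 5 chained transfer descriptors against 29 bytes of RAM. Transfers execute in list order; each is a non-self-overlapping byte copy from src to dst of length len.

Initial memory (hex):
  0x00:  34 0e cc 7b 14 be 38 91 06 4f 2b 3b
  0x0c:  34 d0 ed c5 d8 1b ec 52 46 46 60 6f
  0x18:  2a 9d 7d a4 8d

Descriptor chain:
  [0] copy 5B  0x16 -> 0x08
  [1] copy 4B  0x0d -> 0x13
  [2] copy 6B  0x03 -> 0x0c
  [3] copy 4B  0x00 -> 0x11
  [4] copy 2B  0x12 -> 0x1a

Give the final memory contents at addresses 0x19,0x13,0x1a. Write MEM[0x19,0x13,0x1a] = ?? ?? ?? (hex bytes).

MEM[0x19,0x13,0x1a] = 9d cc 0e

  after D0: wrote 5B at 0x08 = 606f2a9d7d
  after D1: wrote 4B at 0x13 = d0edc5d8
  after D2: wrote 6B at 0x0c = 7b14be389160
  after D3: wrote 4B at 0x11 = 340ecc7b
  after D4: wrote 2B at 0x1a = 0ecc
query mem[0x19]=0x9d, mem[0x13]=0xcc, mem[0x1a]=0x0e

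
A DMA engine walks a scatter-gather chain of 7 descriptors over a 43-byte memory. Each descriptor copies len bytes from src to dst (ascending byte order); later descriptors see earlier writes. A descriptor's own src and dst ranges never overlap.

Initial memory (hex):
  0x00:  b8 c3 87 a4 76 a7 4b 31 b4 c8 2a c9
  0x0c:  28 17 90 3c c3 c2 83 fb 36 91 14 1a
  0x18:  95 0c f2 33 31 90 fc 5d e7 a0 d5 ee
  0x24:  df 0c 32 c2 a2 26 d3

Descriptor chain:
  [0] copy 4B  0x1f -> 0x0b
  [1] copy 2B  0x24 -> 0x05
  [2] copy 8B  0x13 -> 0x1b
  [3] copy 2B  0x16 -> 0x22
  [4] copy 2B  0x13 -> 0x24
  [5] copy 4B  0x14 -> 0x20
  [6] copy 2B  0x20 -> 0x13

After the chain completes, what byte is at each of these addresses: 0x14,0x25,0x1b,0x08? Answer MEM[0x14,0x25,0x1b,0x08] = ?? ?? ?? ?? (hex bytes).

MEM[0x14,0x25,0x1b,0x08] = 91 36 fb b4

  after D0: wrote 4B at 0x0b = 5de7a0d5
  after D1: wrote 2B at 0x05 = df0c
  after D2: wrote 8B at 0x1b = fb3691141a950cf2
  after D3: wrote 2B at 0x22 = 141a
  after D4: wrote 2B at 0x24 = fb36
  after D5: wrote 4B at 0x20 = 3691141a
  after D6: wrote 2B at 0x13 = 3691
query mem[0x14]=0x91, mem[0x25]=0x36, mem[0x1b]=0xfb, mem[0x08]=0xb4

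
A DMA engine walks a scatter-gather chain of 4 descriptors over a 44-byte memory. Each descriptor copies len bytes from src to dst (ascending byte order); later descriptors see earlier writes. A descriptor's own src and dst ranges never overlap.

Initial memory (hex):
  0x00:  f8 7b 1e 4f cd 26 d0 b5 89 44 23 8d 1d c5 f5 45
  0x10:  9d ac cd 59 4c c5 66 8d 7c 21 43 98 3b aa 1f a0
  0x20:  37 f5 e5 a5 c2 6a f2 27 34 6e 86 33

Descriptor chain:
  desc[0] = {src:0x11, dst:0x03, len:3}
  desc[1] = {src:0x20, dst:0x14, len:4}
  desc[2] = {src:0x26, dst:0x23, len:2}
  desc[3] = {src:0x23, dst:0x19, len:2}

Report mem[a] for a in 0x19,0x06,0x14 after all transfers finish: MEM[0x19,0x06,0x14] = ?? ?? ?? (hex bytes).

MEM[0x19,0x06,0x14] = f2 d0 37

[0] 0x11->0x03 len=3 : ac cd 59
[1] 0x20->0x14 len=4 : 37 f5 e5 a5
[2] 0x26->0x23 len=2 : f2 27
[3] 0x23->0x19 len=2 : f2 27
query mem[0x19]=0xf2, mem[0x06]=0xd0, mem[0x14]=0x37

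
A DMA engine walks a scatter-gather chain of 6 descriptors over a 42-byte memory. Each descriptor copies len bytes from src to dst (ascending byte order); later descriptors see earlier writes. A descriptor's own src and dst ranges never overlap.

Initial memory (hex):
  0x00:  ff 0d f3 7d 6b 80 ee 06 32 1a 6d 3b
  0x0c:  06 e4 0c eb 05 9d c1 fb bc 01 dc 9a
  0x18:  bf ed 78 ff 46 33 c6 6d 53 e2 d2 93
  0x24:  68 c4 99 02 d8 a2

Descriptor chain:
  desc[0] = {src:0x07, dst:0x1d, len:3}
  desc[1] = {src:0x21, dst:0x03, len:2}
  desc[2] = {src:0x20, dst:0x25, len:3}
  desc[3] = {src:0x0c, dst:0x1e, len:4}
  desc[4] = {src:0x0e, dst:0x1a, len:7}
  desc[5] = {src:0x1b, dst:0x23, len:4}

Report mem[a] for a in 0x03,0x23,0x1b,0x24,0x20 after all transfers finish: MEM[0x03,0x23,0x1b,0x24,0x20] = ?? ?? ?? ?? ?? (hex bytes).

#0 dst[0x1d+3] := {0x06,0x32,0x1a}
#1 dst[0x03+2] := {0xe2,0xd2}
#2 dst[0x25+3] := {0x53,0xe2,0xd2}
#3 dst[0x1e+4] := {0x06,0xe4,0x0c,0xeb}
#4 dst[0x1a+7] := {0x0c,0xeb,0x05,0x9d,0xc1,0xfb,0xbc}
#5 dst[0x23+4] := {0xeb,0x05,0x9d,0xc1}
query mem[0x03]=0xe2, mem[0x23]=0xeb, mem[0x1b]=0xeb, mem[0x24]=0x05, mem[0x20]=0xbc

MEM[0x03,0x23,0x1b,0x24,0x20] = e2 eb eb 05 bc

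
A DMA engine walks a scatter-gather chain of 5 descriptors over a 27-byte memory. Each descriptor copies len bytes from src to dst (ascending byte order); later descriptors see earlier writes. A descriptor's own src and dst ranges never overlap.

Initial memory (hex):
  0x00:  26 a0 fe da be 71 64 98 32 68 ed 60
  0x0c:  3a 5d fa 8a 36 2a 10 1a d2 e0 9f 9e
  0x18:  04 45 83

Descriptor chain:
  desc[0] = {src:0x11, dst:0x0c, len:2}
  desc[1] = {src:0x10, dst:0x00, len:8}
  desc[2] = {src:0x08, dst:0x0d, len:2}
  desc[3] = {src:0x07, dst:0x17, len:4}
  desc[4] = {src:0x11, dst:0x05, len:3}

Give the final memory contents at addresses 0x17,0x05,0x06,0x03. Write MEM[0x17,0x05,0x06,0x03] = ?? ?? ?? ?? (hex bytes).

#0 dst[0x0c+2] := {0x2a,0x10}
#1 dst[0x00+8] := {0x36,0x2a,0x10,0x1a,0xd2,0xe0,0x9f,0x9e}
#2 dst[0x0d+2] := {0x32,0x68}
#3 dst[0x17+4] := {0x9e,0x32,0x68,0xed}
#4 dst[0x05+3] := {0x2a,0x10,0x1a}
query mem[0x17]=0x9e, mem[0x05]=0x2a, mem[0x06]=0x10, mem[0x03]=0x1a

MEM[0x17,0x05,0x06,0x03] = 9e 2a 10 1a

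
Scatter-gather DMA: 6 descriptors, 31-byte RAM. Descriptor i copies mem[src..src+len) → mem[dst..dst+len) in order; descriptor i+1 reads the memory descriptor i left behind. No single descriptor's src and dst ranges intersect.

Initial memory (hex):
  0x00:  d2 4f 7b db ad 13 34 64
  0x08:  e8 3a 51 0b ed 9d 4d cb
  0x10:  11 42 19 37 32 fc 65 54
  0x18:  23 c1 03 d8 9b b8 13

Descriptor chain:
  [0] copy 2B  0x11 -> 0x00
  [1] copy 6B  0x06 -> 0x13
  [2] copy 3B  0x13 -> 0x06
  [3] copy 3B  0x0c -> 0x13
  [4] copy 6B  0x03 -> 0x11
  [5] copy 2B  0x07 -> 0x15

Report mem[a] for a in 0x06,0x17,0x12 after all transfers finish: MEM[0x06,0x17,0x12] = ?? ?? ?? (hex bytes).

[0] 0x11->0x00 len=2 : 42 19
[1] 0x06->0x13 len=6 : 34 64 e8 3a 51 0b
[2] 0x13->0x06 len=3 : 34 64 e8
[3] 0x0c->0x13 len=3 : ed 9d 4d
[4] 0x03->0x11 len=6 : db ad 13 34 64 e8
[5] 0x07->0x15 len=2 : 64 e8
query mem[0x06]=0x34, mem[0x17]=0x51, mem[0x12]=0xad

MEM[0x06,0x17,0x12] = 34 51 ad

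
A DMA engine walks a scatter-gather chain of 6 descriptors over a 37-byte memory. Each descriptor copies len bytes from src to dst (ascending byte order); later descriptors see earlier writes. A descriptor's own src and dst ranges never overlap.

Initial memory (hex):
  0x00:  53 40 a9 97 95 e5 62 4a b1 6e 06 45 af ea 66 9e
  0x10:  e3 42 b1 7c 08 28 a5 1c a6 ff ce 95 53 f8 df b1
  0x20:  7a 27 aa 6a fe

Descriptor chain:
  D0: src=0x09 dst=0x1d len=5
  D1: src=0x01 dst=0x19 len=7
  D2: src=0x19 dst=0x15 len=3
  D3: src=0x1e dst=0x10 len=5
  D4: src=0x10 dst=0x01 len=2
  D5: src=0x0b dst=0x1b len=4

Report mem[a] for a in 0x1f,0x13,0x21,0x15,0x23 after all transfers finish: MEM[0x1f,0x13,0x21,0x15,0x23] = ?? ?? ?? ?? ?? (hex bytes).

#0 dst[0x1d+5] := {0x6e,0x06,0x45,0xaf,0xea}
#1 dst[0x19+7] := {0x40,0xa9,0x97,0x95,0xe5,0x62,0x4a}
#2 dst[0x15+3] := {0x40,0xa9,0x97}
#3 dst[0x10+5] := {0x62,0x4a,0xaf,0xea,0xaa}
#4 dst[0x01+2] := {0x62,0x4a}
#5 dst[0x1b+4] := {0x45,0xaf,0xea,0x66}
query mem[0x1f]=0x4a, mem[0x13]=0xea, mem[0x21]=0xea, mem[0x15]=0x40, mem[0x23]=0x6a

MEM[0x1f,0x13,0x21,0x15,0x23] = 4a ea ea 40 6a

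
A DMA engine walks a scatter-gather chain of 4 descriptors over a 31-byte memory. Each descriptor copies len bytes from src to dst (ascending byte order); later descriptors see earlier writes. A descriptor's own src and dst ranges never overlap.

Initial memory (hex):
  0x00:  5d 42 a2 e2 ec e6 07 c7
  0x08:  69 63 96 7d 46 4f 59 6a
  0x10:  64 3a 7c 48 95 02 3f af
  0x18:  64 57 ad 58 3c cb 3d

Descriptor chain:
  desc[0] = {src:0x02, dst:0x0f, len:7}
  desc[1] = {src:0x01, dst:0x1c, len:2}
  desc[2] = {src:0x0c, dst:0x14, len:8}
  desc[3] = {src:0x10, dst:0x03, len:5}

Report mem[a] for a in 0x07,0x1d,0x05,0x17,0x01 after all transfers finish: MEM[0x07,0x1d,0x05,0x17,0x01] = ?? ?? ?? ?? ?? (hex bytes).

#0 dst[0x0f+7] := {0xa2,0xe2,0xec,0xe6,0x07,0xc7,0x69}
#1 dst[0x1c+2] := {0x42,0xa2}
#2 dst[0x14+8] := {0x46,0x4f,0x59,0xa2,0xe2,0xec,0xe6,0x07}
#3 dst[0x03+5] := {0xe2,0xec,0xe6,0x07,0x46}
query mem[0x07]=0x46, mem[0x1d]=0xa2, mem[0x05]=0xe6, mem[0x17]=0xa2, mem[0x01]=0x42

MEM[0x07,0x1d,0x05,0x17,0x01] = 46 a2 e6 a2 42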